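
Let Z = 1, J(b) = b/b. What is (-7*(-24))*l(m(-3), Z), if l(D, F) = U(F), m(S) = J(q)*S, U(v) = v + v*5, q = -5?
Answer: 1008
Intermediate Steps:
J(b) = 1
U(v) = 6*v (U(v) = v + 5*v = 6*v)
m(S) = S (m(S) = 1*S = S)
l(D, F) = 6*F
(-7*(-24))*l(m(-3), Z) = (-7*(-24))*(6*1) = 168*6 = 1008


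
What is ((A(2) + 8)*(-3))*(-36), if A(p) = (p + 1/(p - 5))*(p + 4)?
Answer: 1944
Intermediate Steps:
A(p) = (4 + p)*(p + 1/(-5 + p)) (A(p) = (p + 1/(-5 + p))*(4 + p) = (4 + p)*(p + 1/(-5 + p)))
((A(2) + 8)*(-3))*(-36) = (((4 + 2**3 - 1*2**2 - 19*2)/(-5 + 2) + 8)*(-3))*(-36) = (((4 + 8 - 1*4 - 38)/(-3) + 8)*(-3))*(-36) = ((-(4 + 8 - 4 - 38)/3 + 8)*(-3))*(-36) = ((-1/3*(-30) + 8)*(-3))*(-36) = ((10 + 8)*(-3))*(-36) = (18*(-3))*(-36) = -54*(-36) = 1944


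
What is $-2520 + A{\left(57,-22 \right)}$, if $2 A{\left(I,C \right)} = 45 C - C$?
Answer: $-3004$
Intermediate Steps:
$A{\left(I,C \right)} = 22 C$ ($A{\left(I,C \right)} = \frac{45 C - C}{2} = \frac{44 C}{2} = 22 C$)
$-2520 + A{\left(57,-22 \right)} = -2520 + 22 \left(-22\right) = -2520 - 484 = -3004$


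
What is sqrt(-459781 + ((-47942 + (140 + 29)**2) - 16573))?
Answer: I*sqrt(495735) ≈ 704.08*I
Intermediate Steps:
sqrt(-459781 + ((-47942 + (140 + 29)**2) - 16573)) = sqrt(-459781 + ((-47942 + 169**2) - 16573)) = sqrt(-459781 + ((-47942 + 28561) - 16573)) = sqrt(-459781 + (-19381 - 16573)) = sqrt(-459781 - 35954) = sqrt(-495735) = I*sqrt(495735)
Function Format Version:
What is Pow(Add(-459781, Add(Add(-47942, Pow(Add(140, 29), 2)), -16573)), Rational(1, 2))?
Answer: Mul(I, Pow(495735, Rational(1, 2))) ≈ Mul(704.08, I)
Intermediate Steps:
Pow(Add(-459781, Add(Add(-47942, Pow(Add(140, 29), 2)), -16573)), Rational(1, 2)) = Pow(Add(-459781, Add(Add(-47942, Pow(169, 2)), -16573)), Rational(1, 2)) = Pow(Add(-459781, Add(Add(-47942, 28561), -16573)), Rational(1, 2)) = Pow(Add(-459781, Add(-19381, -16573)), Rational(1, 2)) = Pow(Add(-459781, -35954), Rational(1, 2)) = Pow(-495735, Rational(1, 2)) = Mul(I, Pow(495735, Rational(1, 2)))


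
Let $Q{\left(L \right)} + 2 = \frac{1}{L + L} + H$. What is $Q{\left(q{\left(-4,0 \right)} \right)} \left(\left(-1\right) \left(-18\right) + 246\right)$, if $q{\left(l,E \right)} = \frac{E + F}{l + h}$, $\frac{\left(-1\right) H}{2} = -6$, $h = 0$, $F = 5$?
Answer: $\frac{12672}{5} \approx 2534.4$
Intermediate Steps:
$H = 12$ ($H = \left(-2\right) \left(-6\right) = 12$)
$q{\left(l,E \right)} = \frac{5 + E}{l}$ ($q{\left(l,E \right)} = \frac{E + 5}{l + 0} = \frac{5 + E}{l}$)
$Q{\left(L \right)} = 10 + \frac{1}{2 L}$ ($Q{\left(L \right)} = -2 + \left(\frac{1}{L + L} + 12\right) = -2 + \left(\frac{1}{2 L} + 12\right) = -2 + \left(12 + \frac{1}{2 L}\right) = 10 + \frac{1}{2 L}$)
$Q{\left(q{\left(-4,0 \right)} \right)} \left(\left(-1\right) \left(-18\right) + 246\right) = \left(10 + \frac{1}{2 \frac{5 + 0}{-4}}\right) \left(\left(-1\right) \left(-18\right) + 246\right) = \left(10 + \frac{1}{2 \left(\left(- \frac{1}{4}\right) 5\right)}\right) \left(18 + 246\right) = \left(10 + \frac{1}{2 \left(- \frac{5}{4}\right)}\right) 264 = \left(10 + \frac{1}{2} \left(- \frac{4}{5}\right)\right) 264 = \left(10 - \frac{2}{5}\right) 264 = \frac{48}{5} \cdot 264 = \frac{12672}{5}$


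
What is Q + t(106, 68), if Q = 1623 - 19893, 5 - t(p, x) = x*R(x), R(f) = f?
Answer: -22889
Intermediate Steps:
t(p, x) = 5 - x² (t(p, x) = 5 - x*x = 5 - x²)
Q = -18270
Q + t(106, 68) = -18270 + (5 - 1*68²) = -18270 + (5 - 1*4624) = -18270 + (5 - 4624) = -18270 - 4619 = -22889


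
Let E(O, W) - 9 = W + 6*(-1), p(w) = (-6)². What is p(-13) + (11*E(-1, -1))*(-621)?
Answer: -13626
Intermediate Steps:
p(w) = 36
E(O, W) = 3 + W (E(O, W) = 9 + (W + 6*(-1)) = 9 + (W - 6) = 9 + (-6 + W) = 3 + W)
p(-13) + (11*E(-1, -1))*(-621) = 36 + (11*(3 - 1))*(-621) = 36 + (11*2)*(-621) = 36 + 22*(-621) = 36 - 13662 = -13626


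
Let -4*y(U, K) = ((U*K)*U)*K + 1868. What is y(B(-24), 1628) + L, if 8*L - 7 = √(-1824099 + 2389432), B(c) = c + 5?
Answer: -1913580977/8 + √565333/8 ≈ -2.3920e+8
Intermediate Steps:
B(c) = 5 + c
y(U, K) = -467 - K²*U²/4 (y(U, K) = -(((U*K)*U)*K + 1868)/4 = -(((K*U)*U)*K + 1868)/4 = -((K*U²)*K + 1868)/4 = -(K²*U² + 1868)/4 = -(1868 + K²*U²)/4 = -467 - K²*U²/4)
L = 7/8 + √565333/8 (L = 7/8 + √(-1824099 + 2389432)/8 = 7/8 + √565333/8 ≈ 94.861)
y(B(-24), 1628) + L = (-467 - ¼*1628²*(5 - 24)²) + (7/8 + √565333/8) = (-467 - ¼*2650384*(-19)²) + (7/8 + √565333/8) = (-467 - ¼*2650384*361) + (7/8 + √565333/8) = (-467 - 239197156) + (7/8 + √565333/8) = -239197623 + (7/8 + √565333/8) = -1913580977/8 + √565333/8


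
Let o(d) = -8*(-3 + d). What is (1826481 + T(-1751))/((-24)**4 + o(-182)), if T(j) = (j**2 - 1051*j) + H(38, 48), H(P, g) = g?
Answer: 961833/47608 ≈ 20.203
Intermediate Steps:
o(d) = 24 - 8*d
T(j) = 48 + j**2 - 1051*j (T(j) = (j**2 - 1051*j) + 48 = 48 + j**2 - 1051*j)
(1826481 + T(-1751))/((-24)**4 + o(-182)) = (1826481 + (48 + (-1751)**2 - 1051*(-1751)))/((-24)**4 + (24 - 8*(-182))) = (1826481 + (48 + 3066001 + 1840301))/(331776 + (24 + 1456)) = (1826481 + 4906350)/(331776 + 1480) = 6732831/333256 = 6732831*(1/333256) = 961833/47608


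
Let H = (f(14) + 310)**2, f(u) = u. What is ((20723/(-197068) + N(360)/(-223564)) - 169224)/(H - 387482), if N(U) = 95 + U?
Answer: 931944876198695/1555806814787764 ≈ 0.59901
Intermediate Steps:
H = 104976 (H = (14 + 310)**2 = 324**2 = 104976)
((20723/(-197068) + N(360)/(-223564)) - 169224)/(H - 387482) = ((20723/(-197068) + (95 + 360)/(-223564)) - 169224)/(104976 - 387482) = ((20723*(-1/197068) + 455*(-1/223564)) - 169224)/(-282506) = ((-20723/197068 - 455/223564) - 169224)*(-1/282506) = (-590322839/5507163794 - 169224)*(-1/282506) = -931944876198695/5507163794*(-1/282506) = 931944876198695/1555806814787764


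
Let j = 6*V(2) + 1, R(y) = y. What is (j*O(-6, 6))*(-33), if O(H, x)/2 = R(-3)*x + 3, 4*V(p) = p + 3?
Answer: 8415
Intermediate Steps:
V(p) = ¾ + p/4 (V(p) = (p + 3)/4 = (3 + p)/4 = ¾ + p/4)
O(H, x) = 6 - 6*x (O(H, x) = 2*(-3*x + 3) = 2*(3 - 3*x) = 6 - 6*x)
j = 17/2 (j = 6*(¾ + (¼)*2) + 1 = 6*(¾ + ½) + 1 = 6*(5/4) + 1 = 15/2 + 1 = 17/2 ≈ 8.5000)
(j*O(-6, 6))*(-33) = (17*(6 - 6*6)/2)*(-33) = (17*(6 - 36)/2)*(-33) = ((17/2)*(-30))*(-33) = -255*(-33) = 8415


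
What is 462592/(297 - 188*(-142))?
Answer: 462592/26993 ≈ 17.137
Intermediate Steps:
462592/(297 - 188*(-142)) = 462592/(297 + 26696) = 462592/26993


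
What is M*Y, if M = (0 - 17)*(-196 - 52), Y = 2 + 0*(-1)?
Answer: 8432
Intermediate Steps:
Y = 2 (Y = 2 + 0 = 2)
M = 4216 (M = -17*(-248) = 4216)
M*Y = 4216*2 = 8432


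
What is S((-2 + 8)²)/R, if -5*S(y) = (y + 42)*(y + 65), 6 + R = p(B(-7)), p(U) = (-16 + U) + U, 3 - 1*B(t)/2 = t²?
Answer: 3939/515 ≈ 7.6485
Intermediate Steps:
B(t) = 6 - 2*t²
p(U) = -16 + 2*U
R = -206 (R = -6 + (-16 + 2*(6 - 2*(-7)²)) = -6 + (-16 + 2*(6 - 2*49)) = -6 + (-16 + 2*(6 - 98)) = -6 + (-16 + 2*(-92)) = -6 + (-16 - 184) = -6 - 200 = -206)
S(y) = -(42 + y)*(65 + y)/5 (S(y) = -(y + 42)*(y + 65)/5 = -(42 + y)*(65 + y)/5)
S((-2 + 8)²)/R = (-546 - 107*(-2 + 8)²/5 - (-2 + 8)⁴/5)/(-206) = (-546 - 107/5*6² - (6²)²/5)*(-1/206) = (-546 - 107/5*36 - ⅕*36²)*(-1/206) = (-546 - 3852/5 - ⅕*1296)*(-1/206) = (-546 - 3852/5 - 1296/5)*(-1/206) = -7878/5*(-1/206) = 3939/515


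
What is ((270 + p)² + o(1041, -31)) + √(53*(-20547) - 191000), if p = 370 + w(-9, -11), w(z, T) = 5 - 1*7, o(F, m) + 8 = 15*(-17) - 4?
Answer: 406777 + I*√1279991 ≈ 4.0678e+5 + 1131.4*I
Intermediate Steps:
o(F, m) = -267 (o(F, m) = -8 + (15*(-17) - 4) = -8 + (-255 - 4) = -8 - 259 = -267)
w(z, T) = -2 (w(z, T) = 5 - 7 = -2)
p = 368 (p = 370 - 2 = 368)
((270 + p)² + o(1041, -31)) + √(53*(-20547) - 191000) = ((270 + 368)² - 267) + √(53*(-20547) - 191000) = (638² - 267) + √(-1088991 - 191000) = (407044 - 267) + √(-1279991) = 406777 + I*√1279991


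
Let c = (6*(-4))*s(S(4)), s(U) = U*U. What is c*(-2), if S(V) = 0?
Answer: 0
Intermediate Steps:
s(U) = U²
c = 0 (c = (6*(-4))*0² = -24*0 = 0)
c*(-2) = 0*(-2) = 0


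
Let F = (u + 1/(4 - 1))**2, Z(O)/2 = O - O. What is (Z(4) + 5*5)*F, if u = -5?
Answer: 4900/9 ≈ 544.44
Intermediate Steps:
Z(O) = 0 (Z(O) = 2*(O - O) = 2*0 = 0)
F = 196/9 (F = (-5 + 1/(4 - 1))**2 = (-5 + 1/3)**2 = (-14/3)**2 = 196/9 ≈ 21.778)
(Z(4) + 5*5)*F = (0 + 5*5)*(196/9) = (0 + 25)*(196/9) = 25*(196/9) = 4900/9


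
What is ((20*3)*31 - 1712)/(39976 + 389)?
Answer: 148/40365 ≈ 0.0036665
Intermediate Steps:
((20*3)*31 - 1712)/(39976 + 389) = (60*31 - 1712)/40365 = (1860 - 1712)*(1/40365) = 148*(1/40365) = 148/40365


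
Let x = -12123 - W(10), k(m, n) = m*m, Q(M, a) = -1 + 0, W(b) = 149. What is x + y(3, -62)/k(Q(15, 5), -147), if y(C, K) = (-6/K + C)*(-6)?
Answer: -381008/31 ≈ -12291.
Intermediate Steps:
y(C, K) = -6*C + 36/K (y(C, K) = (C - 6/K)*(-6) = -6*C + 36/K)
Q(M, a) = -1
k(m, n) = m²
x = -12272 (x = -12123 - 1*149 = -12123 - 149 = -12272)
x + y(3, -62)/k(Q(15, 5), -147) = -12272 + (-6*3 + 36/(-62))/((-1)²) = -12272 + (-18 + 36*(-1/62))/1 = -12272 + (-18 - 18/31)*1 = -12272 - 576/31*1 = -12272 - 576/31 = -381008/31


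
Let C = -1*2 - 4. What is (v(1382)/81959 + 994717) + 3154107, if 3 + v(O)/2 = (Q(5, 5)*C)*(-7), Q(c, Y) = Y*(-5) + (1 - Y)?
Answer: 340033463774/81959 ≈ 4.1488e+6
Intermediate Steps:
C = -6 (C = -2 - 4 = -6)
Q(c, Y) = 1 - 6*Y (Q(c, Y) = -5*Y + (1 - Y) = 1 - 6*Y)
v(O) = -2442 (v(O) = -6 + 2*(((1 - 6*5)*(-6))*(-7)) = -6 + 2*(((1 - 30)*(-6))*(-7)) = -6 + 2*(-29*(-6)*(-7)) = -6 + 2*(174*(-7)) = -6 + 2*(-1218) = -6 - 2436 = -2442)
(v(1382)/81959 + 994717) + 3154107 = (-2442/81959 + 994717) + 3154107 = 81526008161/81959 + 3154107 = 340033463774/81959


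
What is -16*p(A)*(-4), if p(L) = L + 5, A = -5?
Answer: 0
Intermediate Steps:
p(L) = 5 + L
-16*p(A)*(-4) = -16*(5 - 5)*(-4) = -0*(-4) = -16*0 = 0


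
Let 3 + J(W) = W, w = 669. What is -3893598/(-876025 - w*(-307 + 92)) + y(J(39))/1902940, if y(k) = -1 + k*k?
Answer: 741023156417/139331363860 ≈ 5.3184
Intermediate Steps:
J(W) = -3 + W
y(k) = -1 + k²
-3893598/(-876025 - w*(-307 + 92)) + y(J(39))/1902940 = -3893598/(-876025 - 669*(-307 + 92)) + (-1 + (-3 + 39)²)/1902940 = -3893598/(-876025 - 669*(-215)) + (-1 + 36²)*(1/1902940) = -3893598/(-876025 - 1*(-143835)) + (-1 + 1296)*(1/1902940) = -3893598/(-876025 + 143835) + 1295*(1/1902940) = -3893598/(-732190) + 259/380588 = -3893598*(-1/732190) + 259/380588 = 1946799/366095 + 259/380588 = 741023156417/139331363860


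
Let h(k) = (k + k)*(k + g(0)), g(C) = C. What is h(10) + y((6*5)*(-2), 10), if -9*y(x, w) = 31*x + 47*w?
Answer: 3190/9 ≈ 354.44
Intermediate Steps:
y(x, w) = -47*w/9 - 31*x/9 (y(x, w) = -(31*x + 47*w)/9 = -47*w/9 - 31*x/9)
h(k) = 2*k² (h(k) = (k + k)*(k + 0) = (2*k)*k = 2*k²)
h(10) + y((6*5)*(-2), 10) = 2*10² + (-47/9*10 - 31*6*5*(-2)/9) = 2*100 + (-470/9 - 310*(-2)/3) = 200 + (-470/9 - 31/9*(-60)) = 200 + (-470/9 + 620/3) = 200 + 1390/9 = 3190/9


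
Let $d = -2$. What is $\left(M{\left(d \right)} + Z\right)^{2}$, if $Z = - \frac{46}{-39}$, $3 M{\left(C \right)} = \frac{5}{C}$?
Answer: $\frac{81}{676} \approx 0.11982$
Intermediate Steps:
$M{\left(C \right)} = \frac{5}{3 C}$ ($M{\left(C \right)} = \frac{5 \frac{1}{C}}{3} = \frac{5}{3 C}$)
$Z = \frac{46}{39}$ ($Z = \left(-46\right) \left(- \frac{1}{39}\right) = \frac{46}{39} \approx 1.1795$)
$\left(M{\left(d \right)} + Z\right)^{2} = \left(\frac{5}{3 \left(-2\right)} + \frac{46}{39}\right)^{2} = \left(\frac{5}{3} \left(- \frac{1}{2}\right) + \frac{46}{39}\right)^{2} = \left(- \frac{5}{6} + \frac{46}{39}\right)^{2} = \left(\frac{9}{26}\right)^{2} = \frac{81}{676}$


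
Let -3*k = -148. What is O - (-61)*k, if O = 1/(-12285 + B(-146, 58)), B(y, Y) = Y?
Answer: 110385353/36681 ≈ 3009.3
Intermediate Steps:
k = 148/3 (k = -⅓*(-148) = 148/3 ≈ 49.333)
O = -1/12227 (O = 1/(-12285 + 58) = 1/(-12227) = -1/12227 ≈ -8.1786e-5)
O - (-61)*k = -1/12227 - (-61)*148/3 = -1/12227 - 1*(-9028/3) = -1/12227 + 9028/3 = 110385353/36681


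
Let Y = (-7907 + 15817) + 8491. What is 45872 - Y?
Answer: 29471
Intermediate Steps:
Y = 16401 (Y = 7910 + 8491 = 16401)
45872 - Y = 45872 - 1*16401 = 45872 - 16401 = 29471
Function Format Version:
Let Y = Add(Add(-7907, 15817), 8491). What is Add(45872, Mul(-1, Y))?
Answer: 29471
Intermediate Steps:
Y = 16401 (Y = Add(7910, 8491) = 16401)
Add(45872, Mul(-1, Y)) = Add(45872, Mul(-1, 16401)) = Add(45872, -16401) = 29471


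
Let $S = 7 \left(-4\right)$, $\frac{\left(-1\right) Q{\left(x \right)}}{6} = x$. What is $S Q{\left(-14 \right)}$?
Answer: $-2352$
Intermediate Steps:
$Q{\left(x \right)} = - 6 x$
$S = -28$
$S Q{\left(-14 \right)} = - 28 \left(\left(-6\right) \left(-14\right)\right) = \left(-28\right) 84 = -2352$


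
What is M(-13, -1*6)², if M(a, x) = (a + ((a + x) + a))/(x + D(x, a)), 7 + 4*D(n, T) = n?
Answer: 32400/1369 ≈ 23.667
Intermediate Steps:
D(n, T) = -7/4 + n/4
M(a, x) = (x + 3*a)/(-7/4 + 5*x/4) (M(a, x) = (a + ((a + x) + a))/(x + (-7/4 + x/4)) = (a + (x + 2*a))/(-7/4 + 5*x/4) = (x + 3*a)/(-7/4 + 5*x/4))
M(-13, -1*6)² = (4*(-1*6 + 3*(-13))/(-7 + 5*(-1*6)))² = (4*(-6 - 39)/(-7 + 5*(-6)))² = (4*(-45)/(-7 - 30))² = (4*(-45)/(-37))² = (4*(-1/37)*(-45))² = (180/37)² = 32400/1369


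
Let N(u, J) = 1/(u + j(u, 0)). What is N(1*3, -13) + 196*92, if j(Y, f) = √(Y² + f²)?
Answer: 108193/6 ≈ 18032.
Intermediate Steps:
N(u, J) = 1/(u + √(u²)) (N(u, J) = 1/(u + √(u² + 0²)) = 1/(u + √(u² + 0)) = 1/(u + √(u²)))
N(1*3, -13) + 196*92 = 1/(1*3 + √((1*3)²)) + 196*92 = 1/(3 + √(3²)) + 18032 = 1/(3 + √9) + 18032 = 1/(3 + 3) + 18032 = 1/6 + 18032 = ⅙ + 18032 = 108193/6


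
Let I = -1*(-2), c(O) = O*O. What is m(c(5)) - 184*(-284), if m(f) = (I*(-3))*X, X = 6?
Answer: 52220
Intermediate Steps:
c(O) = O²
I = 2
m(f) = -36 (m(f) = (2*(-3))*6 = -6*6 = -36)
m(c(5)) - 184*(-284) = -36 - 184*(-284) = -36 + 52256 = 52220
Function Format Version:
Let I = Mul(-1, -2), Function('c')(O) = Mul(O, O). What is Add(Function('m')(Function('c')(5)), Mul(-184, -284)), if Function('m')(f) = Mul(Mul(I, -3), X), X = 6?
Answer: 52220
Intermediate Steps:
Function('c')(O) = Pow(O, 2)
I = 2
Function('m')(f) = -36 (Function('m')(f) = Mul(Mul(2, -3), 6) = Mul(-6, 6) = -36)
Add(Function('m')(Function('c')(5)), Mul(-184, -284)) = Add(-36, Mul(-184, -284)) = Add(-36, 52256) = 52220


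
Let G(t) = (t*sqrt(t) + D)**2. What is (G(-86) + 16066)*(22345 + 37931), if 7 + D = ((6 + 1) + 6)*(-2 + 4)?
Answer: -37348757604 - 196981968*I*sqrt(86) ≈ -3.7349e+10 - 1.8267e+9*I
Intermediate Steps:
D = 19 (D = -7 + ((6 + 1) + 6)*(-2 + 4) = -7 + (7 + 6)*2 = -7 + 13*2 = -7 + 26 = 19)
G(t) = (19 + t**(3/2))**2 (G(t) = (t*sqrt(t) + 19)**2 = (t**(3/2) + 19)**2 = (19 + t**(3/2))**2)
(G(-86) + 16066)*(22345 + 37931) = ((19 + (-86)**(3/2))**2 + 16066)*(22345 + 37931) = ((19 - 86*I*sqrt(86))**2 + 16066)*60276 = (16066 + (19 - 86*I*sqrt(86))**2)*60276 = 968394216 + 60276*(19 - 86*I*sqrt(86))**2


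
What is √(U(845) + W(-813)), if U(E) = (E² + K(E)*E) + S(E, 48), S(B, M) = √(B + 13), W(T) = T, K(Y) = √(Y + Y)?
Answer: √(713212 + √858 + 10985*√10) ≈ 864.86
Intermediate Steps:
K(Y) = √2*√Y (K(Y) = √(2*Y) = √2*√Y)
S(B, M) = √(13 + B)
U(E) = E² + √(13 + E) + √2*E^(3/2) (U(E) = (E² + (√2*√E)*E) + √(13 + E) = (E² + √2*E^(3/2)) + √(13 + E) = E² + √(13 + E) + √2*E^(3/2))
√(U(845) + W(-813)) = √((845² + √(13 + 845) + √2*845^(3/2)) - 813) = √((714025 + √858 + √2*(10985*√5)) - 813) = √((714025 + √858 + 10985*√10) - 813) = √(713212 + √858 + 10985*√10)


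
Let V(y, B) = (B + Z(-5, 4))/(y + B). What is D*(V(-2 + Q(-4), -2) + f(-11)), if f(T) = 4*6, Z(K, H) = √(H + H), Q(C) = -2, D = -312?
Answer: -7592 + 104*√2 ≈ -7444.9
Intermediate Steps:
Z(K, H) = √2*√H (Z(K, H) = √(2*H) = √2*√H)
V(y, B) = (B + 2*√2)/(B + y) (V(y, B) = (B + √2*√4)/(y + B) = (B + √2*2)/(B + y) = (B + 2*√2)/(B + y))
f(T) = 24
D*(V(-2 + Q(-4), -2) + f(-11)) = -312*((-2 + 2*√2)/(-2 + (-2 - 2)) + 24) = -312*((-2 + 2*√2)/(-2 - 4) + 24) = -312*((-2 + 2*√2)/(-6) + 24) = -312*(-(-2 + 2*√2)/6 + 24) = -312*((⅓ - √2/3) + 24) = -312*(73/3 - √2/3) = -7592 + 104*√2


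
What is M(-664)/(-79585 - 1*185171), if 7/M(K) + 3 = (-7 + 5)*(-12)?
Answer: -1/794268 ≈ -1.2590e-6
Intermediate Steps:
M(K) = ⅓ (M(K) = 7/(-3 + (-7 + 5)*(-12)) = 7/(-3 - 2*(-12)) = 7/(-3 + 24) = 7/21 = 7*(1/21) = ⅓)
M(-664)/(-79585 - 1*185171) = 1/(3*(-79585 - 1*185171)) = 1/(3*(-79585 - 185171)) = (⅓)/(-264756) = (⅓)*(-1/264756) = -1/794268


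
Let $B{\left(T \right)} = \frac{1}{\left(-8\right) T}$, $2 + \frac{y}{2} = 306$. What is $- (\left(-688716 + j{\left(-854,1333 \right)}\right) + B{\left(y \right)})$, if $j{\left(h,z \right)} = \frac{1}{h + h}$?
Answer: $\frac{1430413546091}{2076928} \approx 6.8872 \cdot 10^{5}$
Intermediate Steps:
$y = 608$ ($y = -4 + 2 \cdot 306 = -4 + 612 = 608$)
$j{\left(h,z \right)} = \frac{1}{2 h}$
$B{\left(T \right)} = - \frac{1}{8 T}$
$- (\left(-688716 + j{\left(-854,1333 \right)}\right) + B{\left(y \right)}) = - (\left(-688716 + \frac{1}{2 \left(-854\right)}\right) - \frac{1}{8 \cdot 608}) = - (\left(-688716 + \frac{1}{2} \left(- \frac{1}{854}\right)\right) - \frac{1}{4864}) = - (\left(-688716 - \frac{1}{1708}\right) - \frac{1}{4864}) = - (- \frac{1176326929}{1708} - \frac{1}{4864}) = \left(-1\right) \left(- \frac{1430413546091}{2076928}\right) = \frac{1430413546091}{2076928}$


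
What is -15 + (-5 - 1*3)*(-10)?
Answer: 65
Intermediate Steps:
-15 + (-5 - 1*3)*(-10) = -15 + (-5 - 3)*(-10) = -15 - 8*(-10) = -15 + 80 = 65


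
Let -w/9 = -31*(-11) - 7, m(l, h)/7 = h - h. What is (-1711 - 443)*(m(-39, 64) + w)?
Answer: 6474924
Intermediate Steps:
m(l, h) = 0 (m(l, h) = 7*(h - h) = 7*0 = 0)
w = -3006 (w = -9*(-31*(-11) - 7) = -9*(341 - 7) = -9*334 = -3006)
(-1711 - 443)*(m(-39, 64) + w) = (-1711 - 443)*(0 - 3006) = -2154*(-3006) = 6474924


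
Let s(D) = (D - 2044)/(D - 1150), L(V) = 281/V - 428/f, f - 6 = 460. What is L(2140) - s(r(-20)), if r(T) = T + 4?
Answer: -742398521/290695460 ≈ -2.5539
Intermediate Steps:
f = 466 (f = 6 + 460 = 466)
r(T) = 4 + T
L(V) = -214/233 + 281/V (L(V) = 281/V - 428/466 = 281/V - 428*1/466 = 281/V - 214/233 = -214/233 + 281/V)
s(D) = (-2044 + D)/(-1150 + D)
L(2140) - s(r(-20)) = (-214/233 + 281/2140) - (-2044 + (4 - 20))/(-1150 + (4 - 20)) = (-214/233 + 281*(1/2140)) - (-2044 - 16)/(-1150 - 16) = (-214/233 + 281/2140) - (-2060)/(-1166) = -392487/498620 - (-1)*(-2060)/1166 = -392487/498620 - 1*1030/583 = -392487/498620 - 1030/583 = -742398521/290695460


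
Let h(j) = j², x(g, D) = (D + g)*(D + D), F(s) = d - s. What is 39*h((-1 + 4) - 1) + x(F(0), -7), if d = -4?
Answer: 310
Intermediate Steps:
F(s) = -4 - s
x(g, D) = 2*D*(D + g) (x(g, D) = (D + g)*(2*D) = 2*D*(D + g))
39*h((-1 + 4) - 1) + x(F(0), -7) = 39*((-1 + 4) - 1)² + 2*(-7)*(-7 + (-4 - 1*0)) = 39*(3 - 1)² + 2*(-7)*(-7 + (-4 + 0)) = 39*2² + 2*(-7)*(-7 - 4) = 39*4 + 2*(-7)*(-11) = 156 + 154 = 310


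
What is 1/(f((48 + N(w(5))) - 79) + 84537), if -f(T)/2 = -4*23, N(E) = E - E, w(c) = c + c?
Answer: 1/84721 ≈ 1.1803e-5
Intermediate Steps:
w(c) = 2*c
N(E) = 0
f(T) = 184 (f(T) = -(-8)*23 = -2*(-92) = 184)
1/(f((48 + N(w(5))) - 79) + 84537) = 1/(184 + 84537) = 1/84721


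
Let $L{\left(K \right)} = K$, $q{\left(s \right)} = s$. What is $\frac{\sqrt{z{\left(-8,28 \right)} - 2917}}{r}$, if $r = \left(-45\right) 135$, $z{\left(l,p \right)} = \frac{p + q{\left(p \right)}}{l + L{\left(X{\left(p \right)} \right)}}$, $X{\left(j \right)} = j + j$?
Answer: $- \frac{i \sqrt{104970}}{36450} \approx - 0.0088886 i$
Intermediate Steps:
$X{\left(j \right)} = 2 j$
$z{\left(l,p \right)} = \frac{2 p}{l + 2 p}$ ($z{\left(l,p \right)} = \frac{p + p}{l + 2 p} = \frac{2 p}{l + 2 p}$)
$r = -6075$
$\frac{\sqrt{z{\left(-8,28 \right)} - 2917}}{r} = \frac{\sqrt{2 \cdot 28 \frac{1}{-8 + 2 \cdot 28} - 2917}}{-6075} = \sqrt{2 \cdot 28 \frac{1}{-8 + 56} - 2917} \left(- \frac{1}{6075}\right) = \sqrt{2 \cdot 28 \cdot \frac{1}{48} - 2917} \left(- \frac{1}{6075}\right) = \sqrt{\frac{7}{6} - 2917} \left(- \frac{1}{6075}\right) = \sqrt{- \frac{17495}{6}} \left(- \frac{1}{6075}\right) = \frac{i \sqrt{104970}}{6} \left(- \frac{1}{6075}\right) = - \frac{i \sqrt{104970}}{36450}$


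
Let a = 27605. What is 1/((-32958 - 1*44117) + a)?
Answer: -1/49470 ≈ -2.0214e-5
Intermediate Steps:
1/((-32958 - 1*44117) + a) = 1/((-32958 - 1*44117) + 27605) = 1/((-32958 - 44117) + 27605) = 1/(-77075 + 27605) = 1/(-49470) = -1/49470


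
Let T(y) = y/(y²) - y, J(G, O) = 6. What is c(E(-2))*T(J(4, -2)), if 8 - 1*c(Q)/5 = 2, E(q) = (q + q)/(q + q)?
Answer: -175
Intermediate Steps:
T(y) = 1/y - y (T(y) = y/y² - y = 1/y - y)
E(q) = 1 (E(q) = (2*q)/((2*q)) = (2*q)*(1/(2*q)) = 1)
c(Q) = 30 (c(Q) = 40 - 5*2 = 40 - 10 = 30)
c(E(-2))*T(J(4, -2)) = 30*(1/6 - 1*6) = 30*(⅙ - 6) = 30*(-35/6) = -175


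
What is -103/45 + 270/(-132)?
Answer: -4291/990 ≈ -4.3343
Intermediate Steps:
-103/45 + 270/(-132) = -103*1/45 + 270*(-1/132) = -103/45 - 45/22 = -4291/990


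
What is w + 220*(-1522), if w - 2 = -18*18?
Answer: -335162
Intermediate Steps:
w = -322 (w = 2 - 18*18 = 2 - 324 = -322)
w + 220*(-1522) = -322 + 220*(-1522) = -322 - 334840 = -335162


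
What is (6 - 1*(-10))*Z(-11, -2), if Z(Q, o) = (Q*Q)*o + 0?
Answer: -3872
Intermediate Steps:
Z(Q, o) = o*Q² (Z(Q, o) = Q²*o + 0 = o*Q² + 0 = o*Q²)
(6 - 1*(-10))*Z(-11, -2) = (6 - 1*(-10))*(-2*(-11)²) = (6 + 10)*(-2*121) = 16*(-242) = -3872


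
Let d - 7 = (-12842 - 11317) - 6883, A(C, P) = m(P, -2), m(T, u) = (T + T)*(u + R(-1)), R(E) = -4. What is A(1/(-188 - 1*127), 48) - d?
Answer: 30459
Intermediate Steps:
m(T, u) = 2*T*(-4 + u) (m(T, u) = (T + T)*(u - 4) = (2*T)*(-4 + u) = 2*T*(-4 + u))
A(C, P) = -12*P (A(C, P) = 2*P*(-4 - 2) = 2*P*(-6) = -12*P)
d = -31035 (d = 7 + ((-12842 - 11317) - 6883) = 7 + (-24159 - 6883) = 7 - 31042 = -31035)
A(1/(-188 - 1*127), 48) - d = -12*48 - 1*(-31035) = -576 + 31035 = 30459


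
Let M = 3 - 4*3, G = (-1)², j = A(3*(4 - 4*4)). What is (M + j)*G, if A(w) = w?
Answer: -45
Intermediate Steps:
j = -36 (j = 3*(4 - 4*4) = 3*(4 - 16) = 3*(-12) = -36)
G = 1
M = -9 (M = 3 - 12 = -9)
(M + j)*G = (-9 - 36)*1 = -45*1 = -45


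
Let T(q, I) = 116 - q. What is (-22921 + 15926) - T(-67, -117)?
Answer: -7178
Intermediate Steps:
(-22921 + 15926) - T(-67, -117) = (-22921 + 15926) - (116 - 1*(-67)) = -6995 - (116 + 67) = -6995 - 1*183 = -6995 - 183 = -7178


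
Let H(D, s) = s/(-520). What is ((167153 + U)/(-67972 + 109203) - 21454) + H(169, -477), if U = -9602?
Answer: -459874740773/21440120 ≈ -21449.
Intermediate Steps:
H(D, s) = -s/520 (H(D, s) = s*(-1/520) = -s/520)
((167153 + U)/(-67972 + 109203) - 21454) + H(169, -477) = ((167153 - 9602)/(-67972 + 109203) - 21454) - 1/520*(-477) = (157551/41231 - 21454) + 477/520 = -884412323/41231 + 477/520 = -459874740773/21440120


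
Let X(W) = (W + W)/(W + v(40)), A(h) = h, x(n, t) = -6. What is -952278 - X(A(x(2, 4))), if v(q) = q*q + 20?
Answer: -256162780/269 ≈ -9.5228e+5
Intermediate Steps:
v(q) = 20 + q² (v(q) = q² + 20 = 20 + q²)
X(W) = 2*W/(1620 + W) (X(W) = (W + W)/(W + (20 + 40²)) = (2*W)/(W + (20 + 1600)) = (2*W)/(W + 1620) = (2*W)/(1620 + W) = 2*W/(1620 + W))
-952278 - X(A(x(2, 4))) = -952278 - 2*(-6)/(1620 - 6) = -952278 - 2*(-6)/1614 = -952278 - 1*(-2/269) = -952278 + 2/269 = -256162780/269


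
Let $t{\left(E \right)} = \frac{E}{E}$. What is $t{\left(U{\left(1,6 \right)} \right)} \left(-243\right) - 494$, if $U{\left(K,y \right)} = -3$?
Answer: $-737$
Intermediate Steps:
$t{\left(E \right)} = 1$
$t{\left(U{\left(1,6 \right)} \right)} \left(-243\right) - 494 = 1 \left(-243\right) - 494 = -243 - 494 = -737$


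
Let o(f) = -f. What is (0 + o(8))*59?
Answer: -472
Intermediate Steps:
(0 + o(8))*59 = (0 - 1*8)*59 = (0 - 8)*59 = -8*59 = -472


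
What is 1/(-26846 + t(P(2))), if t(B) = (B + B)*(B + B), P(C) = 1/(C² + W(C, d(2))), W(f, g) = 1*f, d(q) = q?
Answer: -9/241613 ≈ -3.7250e-5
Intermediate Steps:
W(f, g) = f
P(C) = 1/(C + C²) (P(C) = 1/(C² + C) = 1/(C + C²))
t(B) = 4*B² (t(B) = (2*B)*(2*B) = 4*B²)
1/(-26846 + t(P(2))) = 1/(-26846 + 4*(1/(2*(1 + 2)))²) = 1/(-26846 + 4*((½)/3)²) = 1/(-26846 + 4*((½)*(⅓))²) = 1/(-26846 + 4*(⅙)²) = 1/(-26846 + 4*(1/36)) = 1/(-26846 + ⅑) = 1/(-241613/9) = -9/241613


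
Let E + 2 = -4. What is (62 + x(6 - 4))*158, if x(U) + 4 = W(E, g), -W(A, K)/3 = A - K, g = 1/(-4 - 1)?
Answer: 59566/5 ≈ 11913.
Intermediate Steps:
E = -6 (E = -2 - 4 = -6)
g = -⅕ (g = 1/(-5) = -⅕ ≈ -0.20000)
W(A, K) = -3*A + 3*K (W(A, K) = -3*(A - K) = -3*A + 3*K)
x(U) = 67/5 (x(U) = -4 + (-3*(-6) + 3*(-⅕)) = -4 + (18 - ⅗) = -4 + 87/5 = 67/5)
(62 + x(6 - 4))*158 = (62 + 67/5)*158 = (377/5)*158 = 59566/5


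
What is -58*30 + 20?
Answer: -1720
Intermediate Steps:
-58*30 + 20 = -1740 + 20 = -1720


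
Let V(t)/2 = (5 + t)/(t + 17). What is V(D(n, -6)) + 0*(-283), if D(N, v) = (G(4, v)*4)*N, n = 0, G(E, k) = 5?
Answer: 10/17 ≈ 0.58823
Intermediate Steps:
D(N, v) = 20*N (D(N, v) = (5*4)*N = 20*N)
V(t) = 2*(5 + t)/(17 + t) (V(t) = 2*((5 + t)/(t + 17)) = 2*((5 + t)/(17 + t)) = 2*(5 + t)/(17 + t))
V(D(n, -6)) + 0*(-283) = 2*(5 + 20*0)/(17 + 20*0) + 0*(-283) = 2*(5 + 0)/(17 + 0) + 0 = 2*5/17 + 0 = 2*(1/17)*5 + 0 = 10/17 + 0 = 10/17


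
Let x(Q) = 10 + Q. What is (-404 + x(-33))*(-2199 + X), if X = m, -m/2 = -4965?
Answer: -3301137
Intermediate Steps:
m = 9930 (m = -2*(-4965) = 9930)
X = 9930
(-404 + x(-33))*(-2199 + X) = (-404 + (10 - 33))*(-2199 + 9930) = (-404 - 23)*7731 = -427*7731 = -3301137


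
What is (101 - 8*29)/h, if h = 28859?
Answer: -131/28859 ≈ -0.0045393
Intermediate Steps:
(101 - 8*29)/h = (101 - 8*29)/28859 = (101 - 232)*(1/28859) = -131*1/28859 = -131/28859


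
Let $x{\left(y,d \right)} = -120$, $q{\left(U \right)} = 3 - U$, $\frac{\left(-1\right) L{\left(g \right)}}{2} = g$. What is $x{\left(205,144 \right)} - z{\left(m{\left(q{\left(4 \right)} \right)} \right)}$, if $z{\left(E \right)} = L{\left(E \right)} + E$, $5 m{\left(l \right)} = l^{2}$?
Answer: $- \frac{599}{5} \approx -119.8$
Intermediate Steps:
$L{\left(g \right)} = - 2 g$
$m{\left(l \right)} = \frac{l^{2}}{5}$
$z{\left(E \right)} = - E$ ($z{\left(E \right)} = - 2 E + E = - E$)
$x{\left(205,144 \right)} - z{\left(m{\left(q{\left(4 \right)} \right)} \right)} = -120 - - \frac{\left(3 - 4\right)^{2}}{5} = -120 - - \frac{\left(-1\right)^{2}}{5} = -120 - - \frac{1}{5} = -120 + \frac{1}{5} = - \frac{599}{5}$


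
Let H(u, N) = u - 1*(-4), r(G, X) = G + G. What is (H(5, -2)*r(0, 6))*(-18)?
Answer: 0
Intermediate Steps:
r(G, X) = 2*G
H(u, N) = 4 + u (H(u, N) = u + 4 = 4 + u)
(H(5, -2)*r(0, 6))*(-18) = ((4 + 5)*(2*0))*(-18) = (9*0)*(-18) = 0*(-18) = 0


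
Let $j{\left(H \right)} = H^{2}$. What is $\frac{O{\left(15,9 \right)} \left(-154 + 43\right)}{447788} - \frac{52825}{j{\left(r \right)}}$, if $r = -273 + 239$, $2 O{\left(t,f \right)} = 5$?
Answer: $- \frac{11827360945}{258821464} \approx -45.697$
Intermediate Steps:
$O{\left(t,f \right)} = \frac{5}{2}$ ($O{\left(t,f \right)} = \frac{1}{2} \cdot 5 = \frac{5}{2}$)
$r = -34$
$\frac{O{\left(15,9 \right)} \left(-154 + 43\right)}{447788} - \frac{52825}{j{\left(r \right)}} = \frac{\frac{5}{2} \left(-154 + 43\right)}{447788} - \frac{52825}{\left(-34\right)^{2}} = \frac{5}{2} \left(-111\right) \frac{1}{447788} - \frac{52825}{1156} = \left(- \frac{555}{2}\right) \frac{1}{447788} - \frac{52825}{1156} = - \frac{555}{895576} - \frac{52825}{1156} = - \frac{11827360945}{258821464}$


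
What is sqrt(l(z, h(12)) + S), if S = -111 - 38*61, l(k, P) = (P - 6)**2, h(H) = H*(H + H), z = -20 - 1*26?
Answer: sqrt(77095) ≈ 277.66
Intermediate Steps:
z = -46 (z = -20 - 26 = -46)
h(H) = 2*H**2 (h(H) = H*(2*H) = 2*H**2)
l(k, P) = (-6 + P)**2
S = -2429 (S = -111 - 2318 = -2429)
sqrt(l(z, h(12)) + S) = sqrt((-6 + 2*12**2)**2 - 2429) = sqrt((-6 + 2*144)**2 - 2429) = sqrt((-6 + 288)**2 - 2429) = sqrt(282**2 - 2429) = sqrt(79524 - 2429) = sqrt(77095)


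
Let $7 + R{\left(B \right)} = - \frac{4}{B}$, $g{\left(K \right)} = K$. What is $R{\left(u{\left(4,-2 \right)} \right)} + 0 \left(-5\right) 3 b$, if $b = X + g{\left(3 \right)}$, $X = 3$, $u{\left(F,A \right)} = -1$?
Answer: $-3$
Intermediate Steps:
$R{\left(B \right)} = -7 - \frac{4}{B}$
$b = 6$ ($b = 3 + 3 = 6$)
$R{\left(u{\left(4,-2 \right)} \right)} + 0 \left(-5\right) 3 b = \left(-7 - \frac{4}{-1}\right) + 0 \left(-5\right) 3 \cdot 6 = \left(-7 - -4\right) + 0 \cdot 18 = \left(-7 + 4\right) + 0 = -3 + 0 = -3$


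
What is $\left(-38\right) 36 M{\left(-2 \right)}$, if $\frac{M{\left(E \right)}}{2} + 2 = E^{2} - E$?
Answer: $-10944$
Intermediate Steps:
$M{\left(E \right)} = -4 - 2 E + 2 E^{2}$ ($M{\left(E \right)} = -4 + 2 \left(E^{2} - E\right) = -4 + \left(- 2 E + 2 E^{2}\right) = -4 - 2 E + 2 E^{2}$)
$\left(-38\right) 36 M{\left(-2 \right)} = \left(-38\right) 36 \left(-4 - -4 + 2 \left(-2\right)^{2}\right) = - 1368 \left(-4 + 4 + 2 \cdot 4\right) = - 1368 \left(-4 + 4 + 8\right) = \left(-1368\right) 8 = -10944$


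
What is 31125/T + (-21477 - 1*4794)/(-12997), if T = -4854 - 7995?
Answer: -22325182/55666151 ≈ -0.40105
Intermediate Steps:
T = -12849
31125/T + (-21477 - 1*4794)/(-12997) = 31125/(-12849) + (-21477 - 1*4794)/(-12997) = 31125*(-1/12849) + (-21477 - 4794)*(-1/12997) = -10375/4283 - 26271*(-1/12997) = -10375/4283 + 26271/12997 = -22325182/55666151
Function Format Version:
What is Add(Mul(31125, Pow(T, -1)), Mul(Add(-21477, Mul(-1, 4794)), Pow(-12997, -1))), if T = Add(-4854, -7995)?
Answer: Rational(-22325182, 55666151) ≈ -0.40105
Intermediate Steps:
T = -12849
Add(Mul(31125, Pow(T, -1)), Mul(Add(-21477, Mul(-1, 4794)), Pow(-12997, -1))) = Add(Mul(31125, Pow(-12849, -1)), Mul(Add(-21477, Mul(-1, 4794)), Pow(-12997, -1))) = Add(Mul(31125, Rational(-1, 12849)), Mul(Add(-21477, -4794), Rational(-1, 12997))) = Add(Rational(-10375, 4283), Mul(-26271, Rational(-1, 12997))) = Add(Rational(-10375, 4283), Rational(26271, 12997)) = Rational(-22325182, 55666151)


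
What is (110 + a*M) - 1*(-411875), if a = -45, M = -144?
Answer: 418465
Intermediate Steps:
(110 + a*M) - 1*(-411875) = (110 - 45*(-144)) - 1*(-411875) = (110 + 6480) + 411875 = 6590 + 411875 = 418465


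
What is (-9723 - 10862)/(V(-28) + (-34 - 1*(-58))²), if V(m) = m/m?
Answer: -20585/577 ≈ -35.676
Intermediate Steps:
V(m) = 1
(-9723 - 10862)/(V(-28) + (-34 - 1*(-58))²) = (-9723 - 10862)/(1 + (-34 - 1*(-58))²) = -20585/(1 + (-34 + 58)²) = -20585/(1 + 24²) = -20585/(1 + 576) = -20585/577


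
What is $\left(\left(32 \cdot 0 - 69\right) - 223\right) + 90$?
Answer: $-202$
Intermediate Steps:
$\left(\left(32 \cdot 0 - 69\right) - 223\right) + 90 = \left(\left(0 - 69\right) - 223\right) + 90 = \left(-69 - 223\right) + 90 = -292 + 90 = -202$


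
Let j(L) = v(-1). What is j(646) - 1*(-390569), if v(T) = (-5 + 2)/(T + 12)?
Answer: 4296256/11 ≈ 3.9057e+5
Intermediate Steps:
v(T) = -3/(12 + T)
j(L) = -3/11 (j(L) = -3/(12 - 1) = -3/11)
j(646) - 1*(-390569) = -3/11 - 1*(-390569) = -3/11 + 390569 = 4296256/11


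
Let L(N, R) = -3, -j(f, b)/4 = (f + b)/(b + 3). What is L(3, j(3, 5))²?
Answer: 9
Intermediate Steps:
j(f, b) = -4*(b + f)/(3 + b) (j(f, b) = -4*(f + b)/(b + 3) = -4*(b + f)/(3 + b))
L(3, j(3, 5))² = (-3)² = 9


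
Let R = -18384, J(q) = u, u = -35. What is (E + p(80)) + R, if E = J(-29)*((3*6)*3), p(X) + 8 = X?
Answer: -20202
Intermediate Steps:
J(q) = -35
p(X) = -8 + X
E = -1890 (E = -35*3*6*3 = -630*3 = -35*54 = -1890)
(E + p(80)) + R = (-1890 + (-8 + 80)) - 18384 = (-1890 + 72) - 18384 = -1818 - 18384 = -20202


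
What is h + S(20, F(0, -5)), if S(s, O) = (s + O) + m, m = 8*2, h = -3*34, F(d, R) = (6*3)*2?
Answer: -30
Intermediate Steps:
F(d, R) = 36 (F(d, R) = 18*2 = 36)
h = -102
m = 16
S(s, O) = 16 + O + s (S(s, O) = (s + O) + 16 = (O + s) + 16 = 16 + O + s)
h + S(20, F(0, -5)) = -102 + (16 + 36 + 20) = -102 + 72 = -30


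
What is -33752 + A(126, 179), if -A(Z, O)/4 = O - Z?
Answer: -33964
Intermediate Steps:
A(Z, O) = -4*O + 4*Z (A(Z, O) = -4*(O - Z) = -4*O + 4*Z)
-33752 + A(126, 179) = -33752 + (-4*179 + 4*126) = -33752 + (-716 + 504) = -33752 - 212 = -33964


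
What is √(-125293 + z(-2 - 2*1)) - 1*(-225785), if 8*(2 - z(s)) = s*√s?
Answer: 225785 + √(-125291 + I) ≈ 2.2579e+5 + 353.96*I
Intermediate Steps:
z(s) = 2 - s^(3/2)/8 (z(s) = 2 - s*√s/8 = 2 - s^(3/2)/8)
√(-125293 + z(-2 - 2*1)) - 1*(-225785) = √(-125293 + (2 - (-2 - 2*1)^(3/2)/8)) - 1*(-225785) = √(-125293 + (2 - (-2 - 2)^(3/2)/8)) + 225785 = √(-125293 + (2 - (-1)*I)) + 225785 = √(-125293 + (2 + I)) + 225785 = √(-125291 + I) + 225785 = 225785 + √(-125291 + I)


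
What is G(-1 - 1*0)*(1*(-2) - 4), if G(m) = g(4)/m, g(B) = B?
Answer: 24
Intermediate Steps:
G(m) = 4/m
G(-1 - 1*0)*(1*(-2) - 4) = (4/(-1 - 1*0))*(1*(-2) - 4) = (4/(-1 + 0))*(-2 - 4) = (4/(-1))*(-6) = (4*(-1))*(-6) = -4*(-6) = 24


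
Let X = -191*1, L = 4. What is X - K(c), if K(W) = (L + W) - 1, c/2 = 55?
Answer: -304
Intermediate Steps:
c = 110 (c = 2*55 = 110)
K(W) = 3 + W (K(W) = (4 + W) - 1 = 3 + W)
X = -191
X - K(c) = -191 - (3 + 110) = -191 - 1*113 = -191 - 113 = -304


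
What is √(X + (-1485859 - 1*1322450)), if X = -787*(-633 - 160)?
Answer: I*√2184218 ≈ 1477.9*I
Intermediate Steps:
X = 624091 (X = -787*(-793) = 624091)
√(X + (-1485859 - 1*1322450)) = √(624091 + (-1485859 - 1*1322450)) = √(624091 + (-1485859 - 1322450)) = √(624091 - 2808309) = √(-2184218) = I*√2184218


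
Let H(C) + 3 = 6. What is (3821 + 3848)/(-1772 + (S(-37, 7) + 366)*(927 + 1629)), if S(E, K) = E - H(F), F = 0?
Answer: 7669/831484 ≈ 0.0092233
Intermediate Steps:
H(C) = 3 (H(C) = -3 + 6 = 3)
S(E, K) = -3 + E (S(E, K) = E - 1*3 = E - 3 = -3 + E)
(3821 + 3848)/(-1772 + (S(-37, 7) + 366)*(927 + 1629)) = (3821 + 3848)/(-1772 + ((-3 - 37) + 366)*(927 + 1629)) = 7669/(-1772 + (-40 + 366)*2556) = 7669/(-1772 + 326*2556) = 7669/(-1772 + 833256) = 7669/831484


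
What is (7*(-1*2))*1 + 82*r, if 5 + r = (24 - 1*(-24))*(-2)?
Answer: -8296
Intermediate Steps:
r = -101 (r = -5 + (24 - 1*(-24))*(-2) = -5 + (24 + 24)*(-2) = -5 + 48*(-2) = -5 - 96 = -101)
(7*(-1*2))*1 + 82*r = (7*(-1*2))*1 + 82*(-101) = (7*(-2))*1 - 8282 = -14*1 - 8282 = -14 - 8282 = -8296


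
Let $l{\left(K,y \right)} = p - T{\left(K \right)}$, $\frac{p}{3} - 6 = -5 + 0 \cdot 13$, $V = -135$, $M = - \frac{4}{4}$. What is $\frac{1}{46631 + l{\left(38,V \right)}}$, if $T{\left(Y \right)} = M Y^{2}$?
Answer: $\frac{1}{48078} \approx 2.08 \cdot 10^{-5}$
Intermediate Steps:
$M = -1$ ($M = \left(-4\right) \frac{1}{4} = -1$)
$T{\left(Y \right)} = - Y^{2}$
$p = 3$ ($p = 18 + 3 \left(-5 + 0 \cdot 13\right) = 18 + 3 \left(-5 + 0\right) = 18 + 3 \left(-5\right) = 18 - 15 = 3$)
$l{\left(K,y \right)} = 3 + K^{2}$ ($l{\left(K,y \right)} = 3 - - K^{2} = 3 + K^{2}$)
$\frac{1}{46631 + l{\left(38,V \right)}} = \frac{1}{46631 + \left(3 + 38^{2}\right)} = \frac{1}{46631 + \left(3 + 1444\right)} = \frac{1}{46631 + 1447} = \frac{1}{48078}$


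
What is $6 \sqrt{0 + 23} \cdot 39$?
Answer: $234 \sqrt{23} \approx 1122.2$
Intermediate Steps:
$6 \sqrt{0 + 23} \cdot 39 = 6 \sqrt{23} \cdot 39 = 234 \sqrt{23}$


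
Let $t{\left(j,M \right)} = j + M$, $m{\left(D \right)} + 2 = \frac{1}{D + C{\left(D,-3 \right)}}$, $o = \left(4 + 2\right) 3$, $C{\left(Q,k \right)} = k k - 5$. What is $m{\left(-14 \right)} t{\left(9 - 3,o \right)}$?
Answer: $- \frac{252}{5} \approx -50.4$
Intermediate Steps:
$C{\left(Q,k \right)} = -5 + k^{2}$ ($C{\left(Q,k \right)} = k^{2} - 5 = -5 + k^{2}$)
$o = 18$ ($o = 6 \cdot 3 = 18$)
$m{\left(D \right)} = -2 + \frac{1}{4 + D}$ ($m{\left(D \right)} = -2 + \frac{1}{D - \left(5 - \left(-3\right)^{2}\right)} = -2 + \frac{1}{D + \left(-5 + 9\right)} = -2 + \frac{1}{D + 4} = -2 + \frac{1}{4 + D}$)
$t{\left(j,M \right)} = M + j$
$m{\left(-14 \right)} t{\left(9 - 3,o \right)} = \frac{-7 - -28}{4 - 14} \left(18 + \left(9 - 3\right)\right) = \frac{-7 + 28}{-10} \left(18 + 6\right) = \left(- \frac{1}{10}\right) 21 \cdot 24 = \left(- \frac{21}{10}\right) 24 = - \frac{252}{5}$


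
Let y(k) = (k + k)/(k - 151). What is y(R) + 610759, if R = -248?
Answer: 243693337/399 ≈ 6.1076e+5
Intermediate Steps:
y(k) = 2*k/(-151 + k) (y(k) = (2*k)/(-151 + k) = 2*k/(-151 + k))
y(R) + 610759 = 2*(-248)/(-151 - 248) + 610759 = 2*(-248)/(-399) + 610759 = 2*(-248)*(-1/399) + 610759 = 496/399 + 610759 = 243693337/399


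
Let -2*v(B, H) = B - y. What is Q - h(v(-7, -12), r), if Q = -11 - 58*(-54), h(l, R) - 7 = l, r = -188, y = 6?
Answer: 6215/2 ≈ 3107.5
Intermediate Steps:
v(B, H) = 3 - B/2 (v(B, H) = -(B - 1*6)/2 = -(B - 6)/2 = -(-6 + B)/2 = 3 - B/2)
h(l, R) = 7 + l
Q = 3121 (Q = -11 + 3132 = 3121)
Q - h(v(-7, -12), r) = 3121 - (7 + (3 - 1/2*(-7))) = 3121 - (7 + (3 + 7/2)) = 3121 - (7 + 13/2) = 3121 - 1*27/2 = 3121 - 27/2 = 6215/2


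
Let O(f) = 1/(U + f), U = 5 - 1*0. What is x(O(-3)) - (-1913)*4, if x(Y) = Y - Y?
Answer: 7652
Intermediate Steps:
U = 5 (U = 5 + 0 = 5)
O(f) = 1/(5 + f)
x(Y) = 0
x(O(-3)) - (-1913)*4 = 0 - (-1913)*4 = 0 - 1*(-7652) = 0 + 7652 = 7652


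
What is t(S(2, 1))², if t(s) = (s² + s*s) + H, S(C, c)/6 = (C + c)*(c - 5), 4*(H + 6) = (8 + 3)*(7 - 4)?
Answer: 1720673361/16 ≈ 1.0754e+8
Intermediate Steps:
H = 9/4 (H = -6 + ((8 + 3)*(7 - 4))/4 = -6 + (11*3)/4 = -6 + (¼)*33 = -6 + 33/4 = 9/4 ≈ 2.2500)
S(C, c) = 6*(-5 + c)*(C + c) (S(C, c) = 6*((C + c)*(c - 5)) = 6*((C + c)*(-5 + c)) = 6*((-5 + c)*(C + c)) = 6*(-5 + c)*(C + c))
t(s) = 9/4 + 2*s² (t(s) = (s² + s*s) + 9/4 = (s² + s²) + 9/4 = 2*s² + 9/4 = 9/4 + 2*s²)
t(S(2, 1))² = (9/4 + 2*(-30*2 - 30*1 + 6*1² + 6*2*1)²)² = (9/4 + 2*(-60 - 30 + 6*1 + 12)²)² = (9/4 + 2*(-60 - 30 + 6 + 12)²)² = (9/4 + 2*(-72)²)² = (9/4 + 2*5184)² = (9/4 + 10368)² = (41481/4)² = 1720673361/16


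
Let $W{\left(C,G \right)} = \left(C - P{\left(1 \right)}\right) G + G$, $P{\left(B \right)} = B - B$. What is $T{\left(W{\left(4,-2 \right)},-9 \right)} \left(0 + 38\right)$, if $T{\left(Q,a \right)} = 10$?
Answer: $380$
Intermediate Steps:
$P{\left(B \right)} = 0$
$W{\left(C,G \right)} = G + C G$ ($W{\left(C,G \right)} = \left(C - 0\right) G + G = \left(C + 0\right) G + G = C G + G = G + C G$)
$T{\left(W{\left(4,-2 \right)},-9 \right)} \left(0 + 38\right) = 10 \left(0 + 38\right) = 10 \cdot 38 = 380$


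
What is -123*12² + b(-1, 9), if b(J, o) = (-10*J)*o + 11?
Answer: -17611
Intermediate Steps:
b(J, o) = 11 - 10*J*o (b(J, o) = -10*J*o + 11 = 11 - 10*J*o)
-123*12² + b(-1, 9) = -123*12² + (11 - 10*(-1)*9) = -123*144 + (11 + 90) = -17712 + 101 = -17611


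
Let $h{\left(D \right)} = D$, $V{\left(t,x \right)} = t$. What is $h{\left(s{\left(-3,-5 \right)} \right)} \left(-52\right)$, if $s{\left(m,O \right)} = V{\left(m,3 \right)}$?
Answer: $156$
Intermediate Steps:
$s{\left(m,O \right)} = m$
$h{\left(s{\left(-3,-5 \right)} \right)} \left(-52\right) = \left(-3\right) \left(-52\right) = 156$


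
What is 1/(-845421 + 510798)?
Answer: -1/334623 ≈ -2.9884e-6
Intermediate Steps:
1/(-845421 + 510798) = 1/(-334623) = -1/334623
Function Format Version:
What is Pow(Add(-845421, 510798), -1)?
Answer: Rational(-1, 334623) ≈ -2.9884e-6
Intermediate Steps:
Pow(Add(-845421, 510798), -1) = Pow(-334623, -1) = Rational(-1, 334623)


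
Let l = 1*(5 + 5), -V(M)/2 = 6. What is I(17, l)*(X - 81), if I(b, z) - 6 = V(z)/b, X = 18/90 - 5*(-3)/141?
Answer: -341334/799 ≈ -427.20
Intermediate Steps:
V(M) = -12 (V(M) = -2*6 = -12)
l = 10 (l = 1*10 = 10)
X = 72/235 (X = 18*(1/90) + 15*(1/141) = ⅕ + 5/47 = 72/235 ≈ 0.30638)
I(b, z) = 6 - 12/b
I(17, l)*(X - 81) = (6 - 12/17)*(72/235 - 81) = (6 - 12*1/17)*(-18963/235) = (6 - 12/17)*(-18963/235) = (90/17)*(-18963/235) = -341334/799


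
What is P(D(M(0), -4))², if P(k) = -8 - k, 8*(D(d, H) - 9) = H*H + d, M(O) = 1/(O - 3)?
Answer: 207025/576 ≈ 359.42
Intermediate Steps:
M(O) = 1/(-3 + O)
D(d, H) = 9 + d/8 + H²/8 (D(d, H) = 9 + (H*H + d)/8 = 9 + (H² + d)/8 = 9 + (d + H²)/8 = 9 + (d/8 + H²/8) = 9 + d/8 + H²/8)
P(D(M(0), -4))² = (-8 - (9 + 1/(8*(-3 + 0)) + (⅛)*(-4)²))² = (-8 - (9 + (⅛)/(-3) + (⅛)*16))² = (-8 - (9 + (⅛)*(-⅓) + 2))² = (-8 - (9 - 1/24 + 2))² = (-8 - 1*263/24)² = (-8 - 263/24)² = (-455/24)² = 207025/576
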